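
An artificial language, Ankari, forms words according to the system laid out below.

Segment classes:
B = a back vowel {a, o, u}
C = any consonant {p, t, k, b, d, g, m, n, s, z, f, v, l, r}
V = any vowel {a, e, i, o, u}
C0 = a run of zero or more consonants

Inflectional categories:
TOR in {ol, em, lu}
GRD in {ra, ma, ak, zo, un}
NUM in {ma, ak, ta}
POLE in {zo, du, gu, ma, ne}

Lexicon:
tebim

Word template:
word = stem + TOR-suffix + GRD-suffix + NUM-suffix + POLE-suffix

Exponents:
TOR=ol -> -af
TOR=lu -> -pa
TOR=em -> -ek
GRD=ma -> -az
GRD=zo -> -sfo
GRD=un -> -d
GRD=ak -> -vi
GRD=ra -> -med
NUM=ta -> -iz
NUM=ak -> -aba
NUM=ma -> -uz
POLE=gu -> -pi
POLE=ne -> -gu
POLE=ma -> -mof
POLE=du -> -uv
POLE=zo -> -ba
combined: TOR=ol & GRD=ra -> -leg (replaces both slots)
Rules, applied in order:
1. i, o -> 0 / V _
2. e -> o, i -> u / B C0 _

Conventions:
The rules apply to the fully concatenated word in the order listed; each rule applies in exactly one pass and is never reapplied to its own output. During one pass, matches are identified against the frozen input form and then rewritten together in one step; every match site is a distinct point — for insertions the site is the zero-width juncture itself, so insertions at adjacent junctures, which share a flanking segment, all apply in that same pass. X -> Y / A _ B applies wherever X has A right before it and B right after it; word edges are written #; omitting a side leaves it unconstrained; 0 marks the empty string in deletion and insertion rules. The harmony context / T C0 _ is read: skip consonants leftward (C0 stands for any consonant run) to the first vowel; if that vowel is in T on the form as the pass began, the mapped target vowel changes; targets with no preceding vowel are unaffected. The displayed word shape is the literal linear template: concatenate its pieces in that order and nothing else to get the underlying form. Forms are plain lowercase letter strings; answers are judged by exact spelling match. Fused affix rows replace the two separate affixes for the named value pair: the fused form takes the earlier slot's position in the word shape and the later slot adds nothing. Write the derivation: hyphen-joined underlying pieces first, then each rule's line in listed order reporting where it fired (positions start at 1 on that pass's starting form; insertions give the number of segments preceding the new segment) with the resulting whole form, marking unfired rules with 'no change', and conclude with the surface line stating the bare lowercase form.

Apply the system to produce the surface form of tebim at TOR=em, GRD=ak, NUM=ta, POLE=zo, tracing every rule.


underlying: tebim-ek-vi-iz-ba
1. i, o -> 0 / V _: fires at position(s) 10: tebimekvizba
2. e -> o, i -> u / B C0 _: no change
surface: tebimekvizba


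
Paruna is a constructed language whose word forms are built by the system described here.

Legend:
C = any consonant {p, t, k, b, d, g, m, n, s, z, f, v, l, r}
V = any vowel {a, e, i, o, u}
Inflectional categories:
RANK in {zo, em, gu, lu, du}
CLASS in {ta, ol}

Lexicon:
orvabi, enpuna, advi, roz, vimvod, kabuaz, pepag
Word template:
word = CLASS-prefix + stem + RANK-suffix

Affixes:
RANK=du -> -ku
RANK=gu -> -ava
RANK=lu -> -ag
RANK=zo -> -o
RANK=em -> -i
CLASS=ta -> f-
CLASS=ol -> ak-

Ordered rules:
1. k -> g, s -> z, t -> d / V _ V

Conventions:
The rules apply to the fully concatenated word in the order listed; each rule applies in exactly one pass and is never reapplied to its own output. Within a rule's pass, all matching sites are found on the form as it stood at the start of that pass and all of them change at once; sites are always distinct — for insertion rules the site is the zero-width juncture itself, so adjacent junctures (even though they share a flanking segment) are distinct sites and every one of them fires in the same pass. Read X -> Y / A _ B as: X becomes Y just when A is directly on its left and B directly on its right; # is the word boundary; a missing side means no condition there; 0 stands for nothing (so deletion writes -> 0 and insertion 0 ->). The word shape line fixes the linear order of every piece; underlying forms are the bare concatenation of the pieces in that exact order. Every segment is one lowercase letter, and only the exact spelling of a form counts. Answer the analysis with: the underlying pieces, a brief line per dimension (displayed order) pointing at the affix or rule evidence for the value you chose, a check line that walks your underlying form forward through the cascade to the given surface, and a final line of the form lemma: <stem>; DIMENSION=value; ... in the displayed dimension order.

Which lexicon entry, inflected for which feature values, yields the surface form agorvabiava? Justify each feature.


underlying: ak-orvabi-ava
RANK=gu - signalled by the affix -ava
CLASS=ol - signalled by the affix ak-
check: akorvabiava -> agorvabiava
lemma: orvabi; RANK=gu; CLASS=ol


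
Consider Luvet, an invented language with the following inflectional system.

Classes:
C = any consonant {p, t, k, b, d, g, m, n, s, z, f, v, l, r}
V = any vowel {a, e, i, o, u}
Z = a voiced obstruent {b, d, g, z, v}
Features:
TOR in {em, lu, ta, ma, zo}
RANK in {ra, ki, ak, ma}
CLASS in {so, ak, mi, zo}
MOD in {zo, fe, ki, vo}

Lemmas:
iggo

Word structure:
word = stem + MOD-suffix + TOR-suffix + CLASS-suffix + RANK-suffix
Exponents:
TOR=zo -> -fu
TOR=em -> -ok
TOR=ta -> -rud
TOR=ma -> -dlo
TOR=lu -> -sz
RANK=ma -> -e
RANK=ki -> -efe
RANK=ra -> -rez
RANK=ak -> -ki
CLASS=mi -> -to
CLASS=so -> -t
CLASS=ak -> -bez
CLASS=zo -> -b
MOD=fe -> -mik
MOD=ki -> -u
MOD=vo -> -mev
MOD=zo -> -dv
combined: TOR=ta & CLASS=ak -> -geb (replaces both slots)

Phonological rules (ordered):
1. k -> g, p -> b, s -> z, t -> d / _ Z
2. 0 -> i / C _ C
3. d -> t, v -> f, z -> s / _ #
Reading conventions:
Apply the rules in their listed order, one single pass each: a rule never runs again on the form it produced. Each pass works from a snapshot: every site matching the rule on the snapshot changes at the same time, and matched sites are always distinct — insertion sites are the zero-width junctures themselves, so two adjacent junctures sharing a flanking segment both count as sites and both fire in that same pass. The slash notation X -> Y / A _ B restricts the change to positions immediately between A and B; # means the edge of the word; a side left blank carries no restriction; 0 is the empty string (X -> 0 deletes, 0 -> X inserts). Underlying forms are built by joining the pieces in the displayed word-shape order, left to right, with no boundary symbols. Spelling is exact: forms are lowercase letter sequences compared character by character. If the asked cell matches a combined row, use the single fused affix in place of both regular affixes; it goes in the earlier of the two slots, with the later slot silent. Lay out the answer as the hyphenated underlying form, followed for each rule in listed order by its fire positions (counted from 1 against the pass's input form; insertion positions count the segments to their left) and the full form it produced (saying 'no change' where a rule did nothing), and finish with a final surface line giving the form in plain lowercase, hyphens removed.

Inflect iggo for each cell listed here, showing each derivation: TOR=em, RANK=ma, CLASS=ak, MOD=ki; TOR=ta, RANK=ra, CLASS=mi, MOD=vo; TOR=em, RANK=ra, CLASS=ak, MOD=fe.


cell TOR=em, RANK=ma, CLASS=ak, MOD=ki:
underlying: iggo-u-ok-bez-e
1. k -> g, p -> b, s -> z, t -> d / _ Z: fires at position(s) 7: iggouogbeze
2. 0 -> i / C _ C: inserts after position(s) 2, 7: igigouogibeze
3. d -> t, v -> f, z -> s / _ #: no change
surface: igigouogibeze

cell TOR=ta, RANK=ra, CLASS=mi, MOD=vo:
underlying: iggo-mev-rud-to-rez
1. k -> g, p -> b, s -> z, t -> d / _ Z: no change
2. 0 -> i / C _ C: inserts after position(s) 2, 7, 10: igigomeviruditorez
3. d -> t, v -> f, z -> s / _ #: fires at position(s) 18: igigomeviruditores
surface: igigomeviruditores

cell TOR=em, RANK=ra, CLASS=ak, MOD=fe:
underlying: iggo-mik-ok-bez-rez
1. k -> g, p -> b, s -> z, t -> d / _ Z: fires at position(s) 9: iggomikogbezrez
2. 0 -> i / C _ C: inserts after position(s) 2, 9, 12: igigomikogibezirez
3. d -> t, v -> f, z -> s / _ #: fires at position(s) 18: igigomikogibezires
surface: igigomikogibezires


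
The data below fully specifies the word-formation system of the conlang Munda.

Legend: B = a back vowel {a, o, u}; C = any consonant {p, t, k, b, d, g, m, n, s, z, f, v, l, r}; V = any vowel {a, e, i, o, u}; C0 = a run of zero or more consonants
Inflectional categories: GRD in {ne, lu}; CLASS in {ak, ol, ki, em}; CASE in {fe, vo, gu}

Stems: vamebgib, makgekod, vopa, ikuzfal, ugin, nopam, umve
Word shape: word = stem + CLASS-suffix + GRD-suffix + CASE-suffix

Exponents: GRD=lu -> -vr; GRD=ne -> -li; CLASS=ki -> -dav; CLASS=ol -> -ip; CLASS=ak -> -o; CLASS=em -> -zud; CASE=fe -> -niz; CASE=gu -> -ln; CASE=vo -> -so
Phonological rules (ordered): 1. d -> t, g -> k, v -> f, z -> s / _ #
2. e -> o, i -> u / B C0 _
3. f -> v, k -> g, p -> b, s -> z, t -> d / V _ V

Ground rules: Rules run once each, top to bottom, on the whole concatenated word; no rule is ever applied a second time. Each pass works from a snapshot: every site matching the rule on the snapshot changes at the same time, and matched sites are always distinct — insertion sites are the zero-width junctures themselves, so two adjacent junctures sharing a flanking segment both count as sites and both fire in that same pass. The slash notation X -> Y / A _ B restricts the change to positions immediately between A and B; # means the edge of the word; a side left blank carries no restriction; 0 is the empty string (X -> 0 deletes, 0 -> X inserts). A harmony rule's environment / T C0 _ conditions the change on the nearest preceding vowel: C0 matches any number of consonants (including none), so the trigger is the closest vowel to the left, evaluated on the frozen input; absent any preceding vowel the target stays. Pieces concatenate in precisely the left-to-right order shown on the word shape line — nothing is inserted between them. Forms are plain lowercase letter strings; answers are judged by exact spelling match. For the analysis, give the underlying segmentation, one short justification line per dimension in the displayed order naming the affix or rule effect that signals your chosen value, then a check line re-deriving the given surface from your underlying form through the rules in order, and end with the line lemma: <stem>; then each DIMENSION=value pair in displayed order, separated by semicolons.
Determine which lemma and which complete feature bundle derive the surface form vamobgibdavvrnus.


underlying: vamebgib-dav-vr-niz
GRD=lu - signalled by the affix -vr
CLASS=ki - signalled by the affix -dav
CASE=fe - signalled by the affix -niz
check: vamebgibdavvrniz -> vamebgibdavvrnis -> vamobgibdavvrnus -> vamobgibdavvrnus
lemma: vamebgib; GRD=lu; CLASS=ki; CASE=fe


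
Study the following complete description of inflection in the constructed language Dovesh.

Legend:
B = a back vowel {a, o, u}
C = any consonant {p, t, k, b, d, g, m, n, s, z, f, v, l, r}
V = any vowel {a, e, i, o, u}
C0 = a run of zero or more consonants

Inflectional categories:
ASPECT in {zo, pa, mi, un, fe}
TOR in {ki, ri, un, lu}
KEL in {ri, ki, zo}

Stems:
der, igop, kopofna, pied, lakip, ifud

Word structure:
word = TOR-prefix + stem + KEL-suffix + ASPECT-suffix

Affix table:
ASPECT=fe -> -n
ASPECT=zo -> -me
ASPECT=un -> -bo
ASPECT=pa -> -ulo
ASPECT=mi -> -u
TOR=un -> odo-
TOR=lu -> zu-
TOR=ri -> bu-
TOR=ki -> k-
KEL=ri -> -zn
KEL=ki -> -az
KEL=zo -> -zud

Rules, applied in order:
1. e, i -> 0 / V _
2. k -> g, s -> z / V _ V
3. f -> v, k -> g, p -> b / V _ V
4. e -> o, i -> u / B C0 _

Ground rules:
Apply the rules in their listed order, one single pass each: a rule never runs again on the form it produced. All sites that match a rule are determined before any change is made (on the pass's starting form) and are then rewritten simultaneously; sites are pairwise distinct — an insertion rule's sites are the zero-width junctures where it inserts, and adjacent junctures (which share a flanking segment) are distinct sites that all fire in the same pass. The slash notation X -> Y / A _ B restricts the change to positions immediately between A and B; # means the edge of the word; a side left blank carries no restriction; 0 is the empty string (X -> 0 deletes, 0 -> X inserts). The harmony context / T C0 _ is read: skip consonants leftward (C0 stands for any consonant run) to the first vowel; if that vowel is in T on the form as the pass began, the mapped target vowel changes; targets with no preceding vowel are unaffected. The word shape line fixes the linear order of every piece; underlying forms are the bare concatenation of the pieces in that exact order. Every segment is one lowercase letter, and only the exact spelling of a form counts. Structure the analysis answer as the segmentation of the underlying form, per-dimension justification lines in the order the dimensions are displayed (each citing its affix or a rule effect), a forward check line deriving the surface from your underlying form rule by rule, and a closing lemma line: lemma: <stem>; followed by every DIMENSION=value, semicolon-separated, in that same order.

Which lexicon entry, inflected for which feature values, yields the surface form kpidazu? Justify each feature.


underlying: k-pied-az-u
ASPECT=mi - signalled by the affix -u
TOR=ki - signalled by the affix k-
KEL=ki - signalled by the affix -az
check: kpiedazu -> kpidazu -> kpidazu -> kpidazu -> kpidazu
lemma: pied; ASPECT=mi; TOR=ki; KEL=ki


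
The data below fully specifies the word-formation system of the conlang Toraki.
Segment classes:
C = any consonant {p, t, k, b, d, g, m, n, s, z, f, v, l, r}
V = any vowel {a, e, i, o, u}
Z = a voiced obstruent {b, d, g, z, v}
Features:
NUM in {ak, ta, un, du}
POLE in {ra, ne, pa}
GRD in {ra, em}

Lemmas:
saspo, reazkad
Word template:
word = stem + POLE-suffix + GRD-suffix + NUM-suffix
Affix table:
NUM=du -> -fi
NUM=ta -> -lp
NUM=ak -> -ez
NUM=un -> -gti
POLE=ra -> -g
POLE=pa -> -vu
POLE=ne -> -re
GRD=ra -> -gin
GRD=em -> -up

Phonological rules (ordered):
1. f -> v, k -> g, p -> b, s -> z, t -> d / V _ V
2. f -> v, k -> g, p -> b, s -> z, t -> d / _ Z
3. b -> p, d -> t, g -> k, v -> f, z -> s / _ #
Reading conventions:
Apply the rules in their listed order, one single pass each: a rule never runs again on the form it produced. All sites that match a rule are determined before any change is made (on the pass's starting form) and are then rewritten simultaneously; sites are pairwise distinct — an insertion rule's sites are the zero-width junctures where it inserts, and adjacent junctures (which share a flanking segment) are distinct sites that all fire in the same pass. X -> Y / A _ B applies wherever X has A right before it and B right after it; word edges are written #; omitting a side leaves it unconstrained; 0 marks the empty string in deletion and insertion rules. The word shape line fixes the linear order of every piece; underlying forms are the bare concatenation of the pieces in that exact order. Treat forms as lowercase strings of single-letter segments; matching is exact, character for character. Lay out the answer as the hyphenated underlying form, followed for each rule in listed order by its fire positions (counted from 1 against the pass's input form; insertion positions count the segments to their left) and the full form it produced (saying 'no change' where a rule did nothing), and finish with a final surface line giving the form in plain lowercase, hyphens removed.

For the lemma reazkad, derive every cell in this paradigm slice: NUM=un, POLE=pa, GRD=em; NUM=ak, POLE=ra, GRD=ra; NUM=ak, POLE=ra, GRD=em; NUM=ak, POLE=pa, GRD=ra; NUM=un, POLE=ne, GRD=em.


cell NUM=un, POLE=pa, GRD=em:
underlying: reazkad-vu-up-gti
1. f -> v, k -> g, p -> b, s -> z, t -> d / V _ V: no change
2. f -> v, k -> g, p -> b, s -> z, t -> d / _ Z: fires at position(s) 11: reazkadvuubgti
3. b -> p, d -> t, g -> k, v -> f, z -> s / _ #: no change
surface: reazkadvuubgti

cell NUM=ak, POLE=ra, GRD=ra:
underlying: reazkad-g-gin-ez
1. f -> v, k -> g, p -> b, s -> z, t -> d / V _ V: no change
2. f -> v, k -> g, p -> b, s -> z, t -> d / _ Z: no change
3. b -> p, d -> t, g -> k, v -> f, z -> s / _ #: fires at position(s) 13: reazkadggines
surface: reazkadggines

cell NUM=ak, POLE=ra, GRD=em:
underlying: reazkad-g-up-ez
1. f -> v, k -> g, p -> b, s -> z, t -> d / V _ V: fires at position(s) 10: reazkadgubez
2. f -> v, k -> g, p -> b, s -> z, t -> d / _ Z: no change
3. b -> p, d -> t, g -> k, v -> f, z -> s / _ #: fires at position(s) 12: reazkadgubes
surface: reazkadgubes

cell NUM=ak, POLE=pa, GRD=ra:
underlying: reazkad-vu-gin-ez
1. f -> v, k -> g, p -> b, s -> z, t -> d / V _ V: no change
2. f -> v, k -> g, p -> b, s -> z, t -> d / _ Z: no change
3. b -> p, d -> t, g -> k, v -> f, z -> s / _ #: fires at position(s) 14: reazkadvugines
surface: reazkadvugines

cell NUM=un, POLE=ne, GRD=em:
underlying: reazkad-re-up-gti
1. f -> v, k -> g, p -> b, s -> z, t -> d / V _ V: no change
2. f -> v, k -> g, p -> b, s -> z, t -> d / _ Z: fires at position(s) 11: reazkadreubgti
3. b -> p, d -> t, g -> k, v -> f, z -> s / _ #: no change
surface: reazkadreubgti


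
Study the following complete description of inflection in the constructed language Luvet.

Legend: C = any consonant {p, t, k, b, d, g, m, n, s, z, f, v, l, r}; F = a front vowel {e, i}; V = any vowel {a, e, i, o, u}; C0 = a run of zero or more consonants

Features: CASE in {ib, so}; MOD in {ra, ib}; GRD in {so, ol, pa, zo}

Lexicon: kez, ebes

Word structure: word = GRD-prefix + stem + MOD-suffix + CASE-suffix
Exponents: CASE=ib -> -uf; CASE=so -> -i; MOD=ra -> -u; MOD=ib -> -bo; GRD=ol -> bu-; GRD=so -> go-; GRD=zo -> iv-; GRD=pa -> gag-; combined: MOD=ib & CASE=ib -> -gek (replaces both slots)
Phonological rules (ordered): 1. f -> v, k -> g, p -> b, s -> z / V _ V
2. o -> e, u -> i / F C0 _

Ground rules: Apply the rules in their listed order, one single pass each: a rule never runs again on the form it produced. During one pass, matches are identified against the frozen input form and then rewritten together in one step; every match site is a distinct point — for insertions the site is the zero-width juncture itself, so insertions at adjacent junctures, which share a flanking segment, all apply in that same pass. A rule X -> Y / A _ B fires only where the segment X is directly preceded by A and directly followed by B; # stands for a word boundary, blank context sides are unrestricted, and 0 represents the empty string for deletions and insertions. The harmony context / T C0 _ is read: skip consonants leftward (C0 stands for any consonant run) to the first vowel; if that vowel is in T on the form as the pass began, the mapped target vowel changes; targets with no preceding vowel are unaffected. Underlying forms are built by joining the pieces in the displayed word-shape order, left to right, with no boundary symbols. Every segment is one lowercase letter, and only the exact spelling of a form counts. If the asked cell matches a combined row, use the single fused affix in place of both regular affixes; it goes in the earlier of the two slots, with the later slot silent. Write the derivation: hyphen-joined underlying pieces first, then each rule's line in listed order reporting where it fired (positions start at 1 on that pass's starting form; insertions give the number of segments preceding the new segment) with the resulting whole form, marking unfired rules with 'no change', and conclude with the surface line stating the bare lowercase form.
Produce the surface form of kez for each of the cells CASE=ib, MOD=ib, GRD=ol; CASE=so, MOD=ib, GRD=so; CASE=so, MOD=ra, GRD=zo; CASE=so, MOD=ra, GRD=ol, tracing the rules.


cell CASE=ib, MOD=ib, GRD=ol:
underlying: bu-kez-gek
1. f -> v, k -> g, p -> b, s -> z / V _ V: fires at position(s) 3: bugezgek
2. o -> e, u -> i / F C0 _: no change
surface: bugezgek

cell CASE=so, MOD=ib, GRD=so:
underlying: go-kez-bo-i
1. f -> v, k -> g, p -> b, s -> z / V _ V: fires at position(s) 3: gogezboi
2. o -> e, u -> i / F C0 _: fires at position(s) 7: gogezbei
surface: gogezbei

cell CASE=so, MOD=ra, GRD=zo:
underlying: iv-kez-u-i
1. f -> v, k -> g, p -> b, s -> z / V _ V: no change
2. o -> e, u -> i / F C0 _: fires at position(s) 6: ivkezii
surface: ivkezii

cell CASE=so, MOD=ra, GRD=ol:
underlying: bu-kez-u-i
1. f -> v, k -> g, p -> b, s -> z / V _ V: fires at position(s) 3: bugezui
2. o -> e, u -> i / F C0 _: fires at position(s) 6: bugezii
surface: bugezii


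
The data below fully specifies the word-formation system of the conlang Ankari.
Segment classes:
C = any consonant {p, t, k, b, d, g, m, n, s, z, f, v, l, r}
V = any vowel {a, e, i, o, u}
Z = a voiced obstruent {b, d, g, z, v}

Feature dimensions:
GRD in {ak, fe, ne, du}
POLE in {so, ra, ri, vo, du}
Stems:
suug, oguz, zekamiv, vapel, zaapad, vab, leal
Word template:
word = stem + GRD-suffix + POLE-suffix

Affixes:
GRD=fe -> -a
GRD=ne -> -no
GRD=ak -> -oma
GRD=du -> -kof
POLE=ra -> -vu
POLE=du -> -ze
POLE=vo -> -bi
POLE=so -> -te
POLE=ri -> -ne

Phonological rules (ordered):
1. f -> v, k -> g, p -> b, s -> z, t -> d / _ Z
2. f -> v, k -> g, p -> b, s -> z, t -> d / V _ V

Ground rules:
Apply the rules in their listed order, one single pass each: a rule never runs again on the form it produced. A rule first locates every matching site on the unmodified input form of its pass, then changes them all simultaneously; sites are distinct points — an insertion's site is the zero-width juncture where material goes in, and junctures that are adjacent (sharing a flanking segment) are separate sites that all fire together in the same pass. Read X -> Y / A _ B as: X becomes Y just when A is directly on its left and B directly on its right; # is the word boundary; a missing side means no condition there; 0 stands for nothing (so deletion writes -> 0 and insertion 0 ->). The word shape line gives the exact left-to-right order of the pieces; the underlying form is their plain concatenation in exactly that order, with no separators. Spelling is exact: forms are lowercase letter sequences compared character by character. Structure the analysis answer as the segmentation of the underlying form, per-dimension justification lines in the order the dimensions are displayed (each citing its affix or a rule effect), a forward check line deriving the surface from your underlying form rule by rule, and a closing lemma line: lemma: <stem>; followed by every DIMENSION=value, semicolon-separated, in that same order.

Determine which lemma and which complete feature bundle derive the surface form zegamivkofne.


underlying: zekamiv-kof-ne
GRD=du - signalled by the affix -kof
POLE=ri - signalled by the affix -ne
check: zekamivkofne -> zekamivkofne -> zegamivkofne
lemma: zekamiv; GRD=du; POLE=ri


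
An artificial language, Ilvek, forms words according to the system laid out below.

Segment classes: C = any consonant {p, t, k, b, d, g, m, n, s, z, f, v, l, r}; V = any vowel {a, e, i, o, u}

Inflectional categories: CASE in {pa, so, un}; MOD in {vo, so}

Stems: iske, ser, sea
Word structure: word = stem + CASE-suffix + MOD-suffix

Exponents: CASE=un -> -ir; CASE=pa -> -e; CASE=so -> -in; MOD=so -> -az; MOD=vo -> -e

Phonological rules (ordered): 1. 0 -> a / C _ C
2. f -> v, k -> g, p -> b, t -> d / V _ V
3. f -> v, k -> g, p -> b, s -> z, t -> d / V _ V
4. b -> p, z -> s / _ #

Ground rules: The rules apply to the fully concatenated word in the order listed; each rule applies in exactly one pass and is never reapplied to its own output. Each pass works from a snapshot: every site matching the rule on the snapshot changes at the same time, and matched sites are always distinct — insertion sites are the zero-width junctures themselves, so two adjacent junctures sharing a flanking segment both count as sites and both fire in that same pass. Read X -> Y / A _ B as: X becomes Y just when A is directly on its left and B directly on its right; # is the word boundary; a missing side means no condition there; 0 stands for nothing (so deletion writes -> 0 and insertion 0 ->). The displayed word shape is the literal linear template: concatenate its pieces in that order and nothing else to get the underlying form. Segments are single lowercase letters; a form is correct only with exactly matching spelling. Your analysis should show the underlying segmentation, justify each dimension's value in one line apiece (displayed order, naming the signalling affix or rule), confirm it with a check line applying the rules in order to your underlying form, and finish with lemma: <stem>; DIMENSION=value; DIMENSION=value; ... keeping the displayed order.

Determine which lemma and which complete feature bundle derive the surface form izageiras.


underlying: iske-ir-az
CASE=un - signalled by the affix -ir
MOD=so - signalled by the affix -az
check: iskeiraz -> isakeiraz -> isageiraz -> izageiraz -> izageiras
lemma: iske; CASE=un; MOD=so


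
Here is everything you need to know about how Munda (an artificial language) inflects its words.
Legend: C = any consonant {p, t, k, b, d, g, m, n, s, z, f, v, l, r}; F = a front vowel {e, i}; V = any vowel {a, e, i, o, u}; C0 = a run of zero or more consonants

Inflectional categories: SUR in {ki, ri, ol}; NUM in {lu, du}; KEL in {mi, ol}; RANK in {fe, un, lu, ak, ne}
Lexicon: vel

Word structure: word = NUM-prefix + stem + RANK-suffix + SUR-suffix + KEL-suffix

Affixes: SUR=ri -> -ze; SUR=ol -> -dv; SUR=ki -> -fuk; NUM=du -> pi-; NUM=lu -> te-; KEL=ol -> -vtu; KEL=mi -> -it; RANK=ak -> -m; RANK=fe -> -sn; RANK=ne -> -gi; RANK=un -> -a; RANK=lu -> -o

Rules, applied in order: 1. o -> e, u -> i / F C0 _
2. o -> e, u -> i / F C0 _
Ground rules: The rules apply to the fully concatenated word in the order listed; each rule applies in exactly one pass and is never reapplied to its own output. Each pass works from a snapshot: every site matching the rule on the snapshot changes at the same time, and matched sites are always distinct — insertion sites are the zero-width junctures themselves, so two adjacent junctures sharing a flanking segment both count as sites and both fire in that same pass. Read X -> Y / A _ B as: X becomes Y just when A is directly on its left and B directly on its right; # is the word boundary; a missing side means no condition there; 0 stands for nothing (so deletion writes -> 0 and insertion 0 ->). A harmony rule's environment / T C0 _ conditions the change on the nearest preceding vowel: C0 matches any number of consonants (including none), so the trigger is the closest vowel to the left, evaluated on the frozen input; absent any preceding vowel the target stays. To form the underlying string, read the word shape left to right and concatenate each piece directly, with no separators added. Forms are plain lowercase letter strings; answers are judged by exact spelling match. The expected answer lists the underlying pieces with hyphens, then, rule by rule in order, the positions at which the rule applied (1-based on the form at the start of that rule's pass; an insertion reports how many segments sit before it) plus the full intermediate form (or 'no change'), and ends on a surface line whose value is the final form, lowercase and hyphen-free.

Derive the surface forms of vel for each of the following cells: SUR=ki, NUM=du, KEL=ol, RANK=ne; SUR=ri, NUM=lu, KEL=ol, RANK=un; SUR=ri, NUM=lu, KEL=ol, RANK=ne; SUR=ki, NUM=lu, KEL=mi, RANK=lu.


cell SUR=ki, NUM=du, KEL=ol, RANK=ne:
underlying: pi-vel-gi-fuk-vtu
1. o -> e, u -> i / F C0 _: fires at position(s) 9: pivelgifikvtu
2. o -> e, u -> i / F C0 _: fires at position(s) 13: pivelgifikvti
surface: pivelgifikvti

cell SUR=ri, NUM=lu, KEL=ol, RANK=un:
underlying: te-vel-a-ze-vtu
1. o -> e, u -> i / F C0 _: fires at position(s) 11: tevelazevti
2. o -> e, u -> i / F C0 _: no change
surface: tevelazevti

cell SUR=ri, NUM=lu, KEL=ol, RANK=ne:
underlying: te-vel-gi-ze-vtu
1. o -> e, u -> i / F C0 _: fires at position(s) 12: tevelgizevti
2. o -> e, u -> i / F C0 _: no change
surface: tevelgizevti

cell SUR=ki, NUM=lu, KEL=mi, RANK=lu:
underlying: te-vel-o-fuk-it
1. o -> e, u -> i / F C0 _: fires at position(s) 6: tevelefukit
2. o -> e, u -> i / F C0 _: fires at position(s) 8: tevelefikit
surface: tevelefikit


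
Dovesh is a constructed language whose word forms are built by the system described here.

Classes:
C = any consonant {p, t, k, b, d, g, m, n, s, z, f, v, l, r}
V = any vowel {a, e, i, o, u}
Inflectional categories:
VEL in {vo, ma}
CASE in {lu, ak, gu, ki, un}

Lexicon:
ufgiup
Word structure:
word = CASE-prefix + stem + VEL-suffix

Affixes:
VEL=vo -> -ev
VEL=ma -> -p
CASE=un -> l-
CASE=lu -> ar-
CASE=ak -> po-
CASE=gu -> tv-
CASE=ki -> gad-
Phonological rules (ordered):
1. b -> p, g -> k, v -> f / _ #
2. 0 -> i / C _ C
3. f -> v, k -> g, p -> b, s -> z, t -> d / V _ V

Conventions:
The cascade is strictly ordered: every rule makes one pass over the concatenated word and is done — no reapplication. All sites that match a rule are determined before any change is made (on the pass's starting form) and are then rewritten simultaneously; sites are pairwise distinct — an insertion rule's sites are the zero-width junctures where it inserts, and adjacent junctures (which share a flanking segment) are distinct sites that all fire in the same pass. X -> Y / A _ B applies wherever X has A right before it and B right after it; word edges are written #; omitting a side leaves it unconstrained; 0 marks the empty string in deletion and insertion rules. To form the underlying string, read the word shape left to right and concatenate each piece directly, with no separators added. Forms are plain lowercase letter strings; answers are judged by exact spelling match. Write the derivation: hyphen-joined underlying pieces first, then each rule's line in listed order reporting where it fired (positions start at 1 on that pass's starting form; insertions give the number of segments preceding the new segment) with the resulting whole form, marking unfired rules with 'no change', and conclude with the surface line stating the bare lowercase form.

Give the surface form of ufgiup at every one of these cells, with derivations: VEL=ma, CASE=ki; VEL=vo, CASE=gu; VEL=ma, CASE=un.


cell VEL=ma, CASE=ki:
underlying: gad-ufgiup-p
1. b -> p, g -> k, v -> f / _ #: no change
2. 0 -> i / C _ C: inserts after position(s) 5, 9: gadufigiupip
3. f -> v, k -> g, p -> b, s -> z, t -> d / V _ V: fires at position(s) 5, 10: gaduvigiubip
surface: gaduvigiubip

cell VEL=vo, CASE=gu:
underlying: tv-ufgiup-ev
1. b -> p, g -> k, v -> f / _ #: fires at position(s) 10: tvufgiupef
2. 0 -> i / C _ C: inserts after position(s) 1, 4: tivufigiupef
3. f -> v, k -> g, p -> b, s -> z, t -> d / V _ V: fires at position(s) 5, 10: tivuvigiubef
surface: tivuvigiubef

cell VEL=ma, CASE=un:
underlying: l-ufgiup-p
1. b -> p, g -> k, v -> f / _ #: no change
2. 0 -> i / C _ C: inserts after position(s) 3, 7: lufigiupip
3. f -> v, k -> g, p -> b, s -> z, t -> d / V _ V: fires at position(s) 3, 8: luvigiubip
surface: luvigiubip


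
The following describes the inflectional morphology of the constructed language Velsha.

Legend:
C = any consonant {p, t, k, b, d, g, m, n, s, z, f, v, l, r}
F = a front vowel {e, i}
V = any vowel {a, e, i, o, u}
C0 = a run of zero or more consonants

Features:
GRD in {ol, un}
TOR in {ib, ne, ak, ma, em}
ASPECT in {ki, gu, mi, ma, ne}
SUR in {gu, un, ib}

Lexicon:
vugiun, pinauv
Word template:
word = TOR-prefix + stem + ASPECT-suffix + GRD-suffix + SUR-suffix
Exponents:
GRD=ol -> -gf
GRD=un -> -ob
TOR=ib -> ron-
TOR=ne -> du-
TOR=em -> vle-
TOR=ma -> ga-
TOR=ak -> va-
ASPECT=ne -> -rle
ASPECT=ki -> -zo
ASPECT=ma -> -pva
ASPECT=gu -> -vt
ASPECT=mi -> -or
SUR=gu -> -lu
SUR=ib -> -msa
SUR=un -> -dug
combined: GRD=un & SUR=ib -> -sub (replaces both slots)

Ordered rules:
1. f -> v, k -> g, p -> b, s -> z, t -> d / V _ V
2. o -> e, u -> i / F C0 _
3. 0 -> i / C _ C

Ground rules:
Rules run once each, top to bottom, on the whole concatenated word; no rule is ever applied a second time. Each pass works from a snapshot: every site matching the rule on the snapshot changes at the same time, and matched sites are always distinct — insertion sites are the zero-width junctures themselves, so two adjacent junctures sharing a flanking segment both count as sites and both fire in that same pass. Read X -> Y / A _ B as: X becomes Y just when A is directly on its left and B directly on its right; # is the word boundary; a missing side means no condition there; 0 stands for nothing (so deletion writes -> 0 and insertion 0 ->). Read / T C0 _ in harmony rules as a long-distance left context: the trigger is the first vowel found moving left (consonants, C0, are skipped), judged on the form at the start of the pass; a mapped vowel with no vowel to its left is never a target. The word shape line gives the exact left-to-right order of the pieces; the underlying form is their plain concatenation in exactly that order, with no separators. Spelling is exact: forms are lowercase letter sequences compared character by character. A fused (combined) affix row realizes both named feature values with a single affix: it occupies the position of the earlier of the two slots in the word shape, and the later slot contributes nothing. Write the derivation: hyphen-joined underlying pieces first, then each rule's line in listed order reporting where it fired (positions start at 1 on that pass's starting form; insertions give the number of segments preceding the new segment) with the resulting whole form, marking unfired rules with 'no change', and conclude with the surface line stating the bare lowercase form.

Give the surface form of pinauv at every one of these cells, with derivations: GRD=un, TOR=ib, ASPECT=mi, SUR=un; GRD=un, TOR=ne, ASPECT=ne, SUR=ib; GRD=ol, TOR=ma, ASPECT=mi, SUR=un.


cell GRD=un, TOR=ib, ASPECT=mi, SUR=un:
underlying: ron-pinauv-or-ob-dug
1. f -> v, k -> g, p -> b, s -> z, t -> d / V _ V: no change
2. o -> e, u -> i / F C0 _: no change
3. 0 -> i / C _ C: inserts after position(s) 3, 13: ronipinauvorobidug
surface: ronipinauvorobidug

cell GRD=un, TOR=ne, ASPECT=ne, SUR=ib:
underlying: du-pinauv-rle-sub
1. f -> v, k -> g, p -> b, s -> z, t -> d / V _ V: fires at position(s) 3, 12: dubinauvrlezub
2. o -> e, u -> i / F C0 _: fires at position(s) 13: dubinauvrlezib
3. 0 -> i / C _ C: inserts after position(s) 8, 9: dubinauvirilezib
surface: dubinauvirilezib

cell GRD=ol, TOR=ma, ASPECT=mi, SUR=un:
underlying: ga-pinauv-or-gf-dug
1. f -> v, k -> g, p -> b, s -> z, t -> d / V _ V: fires at position(s) 3: gabinauvorgfdug
2. o -> e, u -> i / F C0 _: no change
3. 0 -> i / C _ C: inserts after position(s) 10, 11, 12: gabinauvorigifidug
surface: gabinauvorigifidug


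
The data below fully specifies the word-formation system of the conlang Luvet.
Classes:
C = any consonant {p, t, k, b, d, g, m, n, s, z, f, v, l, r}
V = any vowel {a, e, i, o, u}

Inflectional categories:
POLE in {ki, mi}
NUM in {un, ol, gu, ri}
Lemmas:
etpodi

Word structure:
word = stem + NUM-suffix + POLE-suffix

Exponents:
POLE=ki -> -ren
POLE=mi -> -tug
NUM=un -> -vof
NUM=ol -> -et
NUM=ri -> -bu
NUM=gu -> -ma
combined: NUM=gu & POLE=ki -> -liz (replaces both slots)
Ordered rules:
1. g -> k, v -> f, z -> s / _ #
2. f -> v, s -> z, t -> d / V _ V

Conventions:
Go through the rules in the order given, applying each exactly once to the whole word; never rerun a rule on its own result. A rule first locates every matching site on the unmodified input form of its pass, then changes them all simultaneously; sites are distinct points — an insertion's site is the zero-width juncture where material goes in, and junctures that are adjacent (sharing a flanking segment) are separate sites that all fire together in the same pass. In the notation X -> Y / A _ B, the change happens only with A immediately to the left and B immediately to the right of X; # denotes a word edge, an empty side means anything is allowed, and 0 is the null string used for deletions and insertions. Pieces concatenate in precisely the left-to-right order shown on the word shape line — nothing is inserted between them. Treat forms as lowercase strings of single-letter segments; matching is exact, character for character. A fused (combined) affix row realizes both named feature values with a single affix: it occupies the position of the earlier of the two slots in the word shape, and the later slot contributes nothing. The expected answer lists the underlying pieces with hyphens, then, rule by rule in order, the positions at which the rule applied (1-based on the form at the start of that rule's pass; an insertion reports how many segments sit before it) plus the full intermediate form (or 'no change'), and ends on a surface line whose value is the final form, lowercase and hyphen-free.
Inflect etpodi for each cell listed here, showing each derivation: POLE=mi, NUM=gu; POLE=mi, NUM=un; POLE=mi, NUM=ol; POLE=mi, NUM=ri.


cell POLE=mi, NUM=gu:
underlying: etpodi-ma-tug
1. g -> k, v -> f, z -> s / _ #: fires at position(s) 11: etpodimatuk
2. f -> v, s -> z, t -> d / V _ V: fires at position(s) 9: etpodimaduk
surface: etpodimaduk

cell POLE=mi, NUM=un:
underlying: etpodi-vof-tug
1. g -> k, v -> f, z -> s / _ #: fires at position(s) 12: etpodivoftuk
2. f -> v, s -> z, t -> d / V _ V: no change
surface: etpodivoftuk

cell POLE=mi, NUM=ol:
underlying: etpodi-et-tug
1. g -> k, v -> f, z -> s / _ #: fires at position(s) 11: etpodiettuk
2. f -> v, s -> z, t -> d / V _ V: no change
surface: etpodiettuk

cell POLE=mi, NUM=ri:
underlying: etpodi-bu-tug
1. g -> k, v -> f, z -> s / _ #: fires at position(s) 11: etpodibutuk
2. f -> v, s -> z, t -> d / V _ V: fires at position(s) 9: etpodibuduk
surface: etpodibuduk


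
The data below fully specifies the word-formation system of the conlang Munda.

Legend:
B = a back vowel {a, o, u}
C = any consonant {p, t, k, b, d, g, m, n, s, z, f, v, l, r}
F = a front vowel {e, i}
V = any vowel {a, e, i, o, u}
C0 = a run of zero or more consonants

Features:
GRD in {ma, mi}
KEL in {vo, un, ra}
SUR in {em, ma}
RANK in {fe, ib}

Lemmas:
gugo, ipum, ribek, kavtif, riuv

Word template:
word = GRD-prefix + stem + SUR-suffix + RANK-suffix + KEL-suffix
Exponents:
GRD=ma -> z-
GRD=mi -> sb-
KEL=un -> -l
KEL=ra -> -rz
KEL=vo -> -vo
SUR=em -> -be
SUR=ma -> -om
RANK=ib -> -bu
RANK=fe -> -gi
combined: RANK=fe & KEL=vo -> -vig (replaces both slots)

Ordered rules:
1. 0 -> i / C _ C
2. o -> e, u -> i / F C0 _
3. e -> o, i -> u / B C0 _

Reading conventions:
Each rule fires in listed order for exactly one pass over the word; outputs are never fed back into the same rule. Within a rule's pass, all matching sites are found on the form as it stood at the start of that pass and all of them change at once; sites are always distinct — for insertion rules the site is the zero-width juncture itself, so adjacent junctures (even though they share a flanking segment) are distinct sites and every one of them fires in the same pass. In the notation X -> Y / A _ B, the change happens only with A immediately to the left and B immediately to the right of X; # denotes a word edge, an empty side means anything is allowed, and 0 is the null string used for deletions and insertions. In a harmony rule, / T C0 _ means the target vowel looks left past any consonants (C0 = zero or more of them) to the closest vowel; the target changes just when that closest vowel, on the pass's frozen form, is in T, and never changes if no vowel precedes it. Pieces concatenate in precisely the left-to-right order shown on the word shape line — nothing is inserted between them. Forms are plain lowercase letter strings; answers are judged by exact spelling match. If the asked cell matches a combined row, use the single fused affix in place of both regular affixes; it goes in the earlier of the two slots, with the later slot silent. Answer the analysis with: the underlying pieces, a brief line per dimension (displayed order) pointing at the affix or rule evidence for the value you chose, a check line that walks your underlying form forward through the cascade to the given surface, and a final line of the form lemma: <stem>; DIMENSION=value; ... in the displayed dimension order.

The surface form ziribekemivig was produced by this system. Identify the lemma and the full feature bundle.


underlying: z-ribek-om-vig
GRD=ma - signalled by the affix z-
KEL=vo - signalled by the combined affix row
SUR=ma - signalled by the affix -om
RANK=fe - signalled by the combined affix row
check: zribekomvig -> ziribekomivig -> ziribekemivig -> ziribekemivig
lemma: ribek; GRD=ma; KEL=vo; SUR=ma; RANK=fe
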